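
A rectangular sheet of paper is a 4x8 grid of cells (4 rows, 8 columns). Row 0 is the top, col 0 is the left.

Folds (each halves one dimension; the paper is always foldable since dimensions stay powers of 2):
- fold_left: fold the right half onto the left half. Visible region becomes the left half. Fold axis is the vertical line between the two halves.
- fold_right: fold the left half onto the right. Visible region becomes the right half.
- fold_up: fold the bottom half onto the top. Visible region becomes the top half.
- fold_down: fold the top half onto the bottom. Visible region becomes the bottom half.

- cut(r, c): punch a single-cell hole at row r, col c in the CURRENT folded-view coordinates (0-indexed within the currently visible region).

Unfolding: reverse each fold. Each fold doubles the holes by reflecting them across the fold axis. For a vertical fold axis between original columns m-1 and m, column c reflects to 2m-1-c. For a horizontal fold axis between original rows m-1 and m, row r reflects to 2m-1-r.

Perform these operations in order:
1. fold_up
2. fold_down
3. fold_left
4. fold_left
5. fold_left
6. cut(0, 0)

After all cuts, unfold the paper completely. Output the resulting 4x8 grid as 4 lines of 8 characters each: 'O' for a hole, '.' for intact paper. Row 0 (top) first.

Answer: OOOOOOOO
OOOOOOOO
OOOOOOOO
OOOOOOOO

Derivation:
Op 1 fold_up: fold axis h@2; visible region now rows[0,2) x cols[0,8) = 2x8
Op 2 fold_down: fold axis h@1; visible region now rows[1,2) x cols[0,8) = 1x8
Op 3 fold_left: fold axis v@4; visible region now rows[1,2) x cols[0,4) = 1x4
Op 4 fold_left: fold axis v@2; visible region now rows[1,2) x cols[0,2) = 1x2
Op 5 fold_left: fold axis v@1; visible region now rows[1,2) x cols[0,1) = 1x1
Op 6 cut(0, 0): punch at orig (1,0); cuts so far [(1, 0)]; region rows[1,2) x cols[0,1) = 1x1
Unfold 1 (reflect across v@1): 2 holes -> [(1, 0), (1, 1)]
Unfold 2 (reflect across v@2): 4 holes -> [(1, 0), (1, 1), (1, 2), (1, 3)]
Unfold 3 (reflect across v@4): 8 holes -> [(1, 0), (1, 1), (1, 2), (1, 3), (1, 4), (1, 5), (1, 6), (1, 7)]
Unfold 4 (reflect across h@1): 16 holes -> [(0, 0), (0, 1), (0, 2), (0, 3), (0, 4), (0, 5), (0, 6), (0, 7), (1, 0), (1, 1), (1, 2), (1, 3), (1, 4), (1, 5), (1, 6), (1, 7)]
Unfold 5 (reflect across h@2): 32 holes -> [(0, 0), (0, 1), (0, 2), (0, 3), (0, 4), (0, 5), (0, 6), (0, 7), (1, 0), (1, 1), (1, 2), (1, 3), (1, 4), (1, 5), (1, 6), (1, 7), (2, 0), (2, 1), (2, 2), (2, 3), (2, 4), (2, 5), (2, 6), (2, 7), (3, 0), (3, 1), (3, 2), (3, 3), (3, 4), (3, 5), (3, 6), (3, 7)]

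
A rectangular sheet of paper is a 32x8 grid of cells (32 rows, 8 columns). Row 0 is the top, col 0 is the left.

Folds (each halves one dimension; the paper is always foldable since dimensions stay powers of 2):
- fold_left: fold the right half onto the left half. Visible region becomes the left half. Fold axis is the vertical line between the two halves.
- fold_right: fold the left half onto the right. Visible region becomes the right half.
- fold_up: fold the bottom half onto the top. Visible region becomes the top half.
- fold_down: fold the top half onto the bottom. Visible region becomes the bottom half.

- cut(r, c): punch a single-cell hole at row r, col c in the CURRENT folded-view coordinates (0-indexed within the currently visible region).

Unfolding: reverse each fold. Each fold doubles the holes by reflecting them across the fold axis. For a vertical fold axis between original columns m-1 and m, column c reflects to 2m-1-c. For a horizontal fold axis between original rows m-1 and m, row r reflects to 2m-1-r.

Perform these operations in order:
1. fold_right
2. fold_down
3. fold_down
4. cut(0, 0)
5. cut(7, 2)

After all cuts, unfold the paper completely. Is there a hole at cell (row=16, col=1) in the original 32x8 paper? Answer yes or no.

Op 1 fold_right: fold axis v@4; visible region now rows[0,32) x cols[4,8) = 32x4
Op 2 fold_down: fold axis h@16; visible region now rows[16,32) x cols[4,8) = 16x4
Op 3 fold_down: fold axis h@24; visible region now rows[24,32) x cols[4,8) = 8x4
Op 4 cut(0, 0): punch at orig (24,4); cuts so far [(24, 4)]; region rows[24,32) x cols[4,8) = 8x4
Op 5 cut(7, 2): punch at orig (31,6); cuts so far [(24, 4), (31, 6)]; region rows[24,32) x cols[4,8) = 8x4
Unfold 1 (reflect across h@24): 4 holes -> [(16, 6), (23, 4), (24, 4), (31, 6)]
Unfold 2 (reflect across h@16): 8 holes -> [(0, 6), (7, 4), (8, 4), (15, 6), (16, 6), (23, 4), (24, 4), (31, 6)]
Unfold 3 (reflect across v@4): 16 holes -> [(0, 1), (0, 6), (7, 3), (7, 4), (8, 3), (8, 4), (15, 1), (15, 6), (16, 1), (16, 6), (23, 3), (23, 4), (24, 3), (24, 4), (31, 1), (31, 6)]
Holes: [(0, 1), (0, 6), (7, 3), (7, 4), (8, 3), (8, 4), (15, 1), (15, 6), (16, 1), (16, 6), (23, 3), (23, 4), (24, 3), (24, 4), (31, 1), (31, 6)]

Answer: yes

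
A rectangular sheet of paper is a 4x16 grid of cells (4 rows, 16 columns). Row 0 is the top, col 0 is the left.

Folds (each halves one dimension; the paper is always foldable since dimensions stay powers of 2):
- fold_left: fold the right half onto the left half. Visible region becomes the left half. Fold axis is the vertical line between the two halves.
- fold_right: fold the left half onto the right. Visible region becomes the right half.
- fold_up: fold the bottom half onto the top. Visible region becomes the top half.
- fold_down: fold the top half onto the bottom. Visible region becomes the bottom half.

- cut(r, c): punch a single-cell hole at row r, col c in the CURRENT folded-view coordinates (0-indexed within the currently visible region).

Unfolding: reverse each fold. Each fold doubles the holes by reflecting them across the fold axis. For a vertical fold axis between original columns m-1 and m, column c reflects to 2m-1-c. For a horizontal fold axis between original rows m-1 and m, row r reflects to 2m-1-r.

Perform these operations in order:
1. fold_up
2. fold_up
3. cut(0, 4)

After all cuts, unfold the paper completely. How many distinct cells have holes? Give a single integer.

Answer: 4

Derivation:
Op 1 fold_up: fold axis h@2; visible region now rows[0,2) x cols[0,16) = 2x16
Op 2 fold_up: fold axis h@1; visible region now rows[0,1) x cols[0,16) = 1x16
Op 3 cut(0, 4): punch at orig (0,4); cuts so far [(0, 4)]; region rows[0,1) x cols[0,16) = 1x16
Unfold 1 (reflect across h@1): 2 holes -> [(0, 4), (1, 4)]
Unfold 2 (reflect across h@2): 4 holes -> [(0, 4), (1, 4), (2, 4), (3, 4)]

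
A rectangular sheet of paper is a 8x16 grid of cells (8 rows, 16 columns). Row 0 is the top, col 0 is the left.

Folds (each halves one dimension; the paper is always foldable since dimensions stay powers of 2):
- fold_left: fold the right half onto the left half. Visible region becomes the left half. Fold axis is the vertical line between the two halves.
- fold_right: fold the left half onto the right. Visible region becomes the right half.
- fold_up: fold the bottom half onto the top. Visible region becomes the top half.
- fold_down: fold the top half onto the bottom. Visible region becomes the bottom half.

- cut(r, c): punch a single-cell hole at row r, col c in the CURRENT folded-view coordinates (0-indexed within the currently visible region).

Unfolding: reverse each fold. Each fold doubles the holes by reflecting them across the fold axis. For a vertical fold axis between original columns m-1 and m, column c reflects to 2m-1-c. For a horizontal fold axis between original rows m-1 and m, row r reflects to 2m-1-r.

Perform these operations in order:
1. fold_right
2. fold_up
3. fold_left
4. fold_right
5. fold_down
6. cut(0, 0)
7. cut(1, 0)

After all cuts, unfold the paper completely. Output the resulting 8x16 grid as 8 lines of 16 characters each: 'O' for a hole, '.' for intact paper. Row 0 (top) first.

Op 1 fold_right: fold axis v@8; visible region now rows[0,8) x cols[8,16) = 8x8
Op 2 fold_up: fold axis h@4; visible region now rows[0,4) x cols[8,16) = 4x8
Op 3 fold_left: fold axis v@12; visible region now rows[0,4) x cols[8,12) = 4x4
Op 4 fold_right: fold axis v@10; visible region now rows[0,4) x cols[10,12) = 4x2
Op 5 fold_down: fold axis h@2; visible region now rows[2,4) x cols[10,12) = 2x2
Op 6 cut(0, 0): punch at orig (2,10); cuts so far [(2, 10)]; region rows[2,4) x cols[10,12) = 2x2
Op 7 cut(1, 0): punch at orig (3,10); cuts so far [(2, 10), (3, 10)]; region rows[2,4) x cols[10,12) = 2x2
Unfold 1 (reflect across h@2): 4 holes -> [(0, 10), (1, 10), (2, 10), (3, 10)]
Unfold 2 (reflect across v@10): 8 holes -> [(0, 9), (0, 10), (1, 9), (1, 10), (2, 9), (2, 10), (3, 9), (3, 10)]
Unfold 3 (reflect across v@12): 16 holes -> [(0, 9), (0, 10), (0, 13), (0, 14), (1, 9), (1, 10), (1, 13), (1, 14), (2, 9), (2, 10), (2, 13), (2, 14), (3, 9), (3, 10), (3, 13), (3, 14)]
Unfold 4 (reflect across h@4): 32 holes -> [(0, 9), (0, 10), (0, 13), (0, 14), (1, 9), (1, 10), (1, 13), (1, 14), (2, 9), (2, 10), (2, 13), (2, 14), (3, 9), (3, 10), (3, 13), (3, 14), (4, 9), (4, 10), (4, 13), (4, 14), (5, 9), (5, 10), (5, 13), (5, 14), (6, 9), (6, 10), (6, 13), (6, 14), (7, 9), (7, 10), (7, 13), (7, 14)]
Unfold 5 (reflect across v@8): 64 holes -> [(0, 1), (0, 2), (0, 5), (0, 6), (0, 9), (0, 10), (0, 13), (0, 14), (1, 1), (1, 2), (1, 5), (1, 6), (1, 9), (1, 10), (1, 13), (1, 14), (2, 1), (2, 2), (2, 5), (2, 6), (2, 9), (2, 10), (2, 13), (2, 14), (3, 1), (3, 2), (3, 5), (3, 6), (3, 9), (3, 10), (3, 13), (3, 14), (4, 1), (4, 2), (4, 5), (4, 6), (4, 9), (4, 10), (4, 13), (4, 14), (5, 1), (5, 2), (5, 5), (5, 6), (5, 9), (5, 10), (5, 13), (5, 14), (6, 1), (6, 2), (6, 5), (6, 6), (6, 9), (6, 10), (6, 13), (6, 14), (7, 1), (7, 2), (7, 5), (7, 6), (7, 9), (7, 10), (7, 13), (7, 14)]

Answer: .OO..OO..OO..OO.
.OO..OO..OO..OO.
.OO..OO..OO..OO.
.OO..OO..OO..OO.
.OO..OO..OO..OO.
.OO..OO..OO..OO.
.OO..OO..OO..OO.
.OO..OO..OO..OO.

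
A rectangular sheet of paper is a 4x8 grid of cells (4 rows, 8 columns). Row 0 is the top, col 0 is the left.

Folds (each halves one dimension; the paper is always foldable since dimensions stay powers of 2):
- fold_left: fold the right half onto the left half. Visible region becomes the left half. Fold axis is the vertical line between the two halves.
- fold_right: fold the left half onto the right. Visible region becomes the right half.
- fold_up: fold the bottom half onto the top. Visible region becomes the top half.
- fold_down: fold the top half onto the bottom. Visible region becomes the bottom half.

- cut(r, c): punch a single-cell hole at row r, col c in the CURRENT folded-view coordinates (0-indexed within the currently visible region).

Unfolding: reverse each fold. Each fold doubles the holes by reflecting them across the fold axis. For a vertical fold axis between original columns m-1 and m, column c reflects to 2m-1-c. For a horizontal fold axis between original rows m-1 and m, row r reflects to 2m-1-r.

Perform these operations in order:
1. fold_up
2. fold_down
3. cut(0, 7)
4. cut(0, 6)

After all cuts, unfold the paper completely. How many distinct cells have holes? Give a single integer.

Answer: 8

Derivation:
Op 1 fold_up: fold axis h@2; visible region now rows[0,2) x cols[0,8) = 2x8
Op 2 fold_down: fold axis h@1; visible region now rows[1,2) x cols[0,8) = 1x8
Op 3 cut(0, 7): punch at orig (1,7); cuts so far [(1, 7)]; region rows[1,2) x cols[0,8) = 1x8
Op 4 cut(0, 6): punch at orig (1,6); cuts so far [(1, 6), (1, 7)]; region rows[1,2) x cols[0,8) = 1x8
Unfold 1 (reflect across h@1): 4 holes -> [(0, 6), (0, 7), (1, 6), (1, 7)]
Unfold 2 (reflect across h@2): 8 holes -> [(0, 6), (0, 7), (1, 6), (1, 7), (2, 6), (2, 7), (3, 6), (3, 7)]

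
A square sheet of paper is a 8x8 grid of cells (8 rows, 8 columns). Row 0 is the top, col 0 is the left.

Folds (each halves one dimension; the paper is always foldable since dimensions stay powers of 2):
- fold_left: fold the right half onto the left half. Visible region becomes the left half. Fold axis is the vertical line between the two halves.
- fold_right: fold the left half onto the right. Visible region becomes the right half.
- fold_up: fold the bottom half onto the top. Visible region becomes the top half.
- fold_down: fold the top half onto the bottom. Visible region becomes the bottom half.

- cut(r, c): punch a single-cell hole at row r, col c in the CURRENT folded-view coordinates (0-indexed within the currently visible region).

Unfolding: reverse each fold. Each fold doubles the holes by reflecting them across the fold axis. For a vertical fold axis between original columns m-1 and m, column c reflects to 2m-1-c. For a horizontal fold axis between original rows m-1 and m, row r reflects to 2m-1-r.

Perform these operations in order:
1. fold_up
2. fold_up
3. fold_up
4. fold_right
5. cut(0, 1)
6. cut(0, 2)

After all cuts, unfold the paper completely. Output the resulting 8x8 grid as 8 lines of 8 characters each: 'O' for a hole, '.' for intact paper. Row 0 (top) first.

Answer: .OO..OO.
.OO..OO.
.OO..OO.
.OO..OO.
.OO..OO.
.OO..OO.
.OO..OO.
.OO..OO.

Derivation:
Op 1 fold_up: fold axis h@4; visible region now rows[0,4) x cols[0,8) = 4x8
Op 2 fold_up: fold axis h@2; visible region now rows[0,2) x cols[0,8) = 2x8
Op 3 fold_up: fold axis h@1; visible region now rows[0,1) x cols[0,8) = 1x8
Op 4 fold_right: fold axis v@4; visible region now rows[0,1) x cols[4,8) = 1x4
Op 5 cut(0, 1): punch at orig (0,5); cuts so far [(0, 5)]; region rows[0,1) x cols[4,8) = 1x4
Op 6 cut(0, 2): punch at orig (0,6); cuts so far [(0, 5), (0, 6)]; region rows[0,1) x cols[4,8) = 1x4
Unfold 1 (reflect across v@4): 4 holes -> [(0, 1), (0, 2), (0, 5), (0, 6)]
Unfold 2 (reflect across h@1): 8 holes -> [(0, 1), (0, 2), (0, 5), (0, 6), (1, 1), (1, 2), (1, 5), (1, 6)]
Unfold 3 (reflect across h@2): 16 holes -> [(0, 1), (0, 2), (0, 5), (0, 6), (1, 1), (1, 2), (1, 5), (1, 6), (2, 1), (2, 2), (2, 5), (2, 6), (3, 1), (3, 2), (3, 5), (3, 6)]
Unfold 4 (reflect across h@4): 32 holes -> [(0, 1), (0, 2), (0, 5), (0, 6), (1, 1), (1, 2), (1, 5), (1, 6), (2, 1), (2, 2), (2, 5), (2, 6), (3, 1), (3, 2), (3, 5), (3, 6), (4, 1), (4, 2), (4, 5), (4, 6), (5, 1), (5, 2), (5, 5), (5, 6), (6, 1), (6, 2), (6, 5), (6, 6), (7, 1), (7, 2), (7, 5), (7, 6)]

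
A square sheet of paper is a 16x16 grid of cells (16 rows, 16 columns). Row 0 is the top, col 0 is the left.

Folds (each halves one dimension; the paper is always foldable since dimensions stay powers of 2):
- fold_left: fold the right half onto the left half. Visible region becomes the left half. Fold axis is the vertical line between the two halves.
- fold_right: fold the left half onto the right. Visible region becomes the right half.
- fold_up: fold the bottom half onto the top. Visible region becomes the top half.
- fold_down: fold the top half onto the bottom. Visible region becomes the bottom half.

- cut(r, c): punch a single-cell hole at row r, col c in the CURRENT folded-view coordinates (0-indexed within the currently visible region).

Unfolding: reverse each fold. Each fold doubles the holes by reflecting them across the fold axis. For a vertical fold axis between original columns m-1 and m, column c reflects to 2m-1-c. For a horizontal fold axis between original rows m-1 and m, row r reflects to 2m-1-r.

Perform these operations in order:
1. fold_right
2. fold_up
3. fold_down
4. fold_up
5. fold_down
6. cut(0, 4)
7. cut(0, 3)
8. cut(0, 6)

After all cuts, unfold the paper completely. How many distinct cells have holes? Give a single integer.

Answer: 96

Derivation:
Op 1 fold_right: fold axis v@8; visible region now rows[0,16) x cols[8,16) = 16x8
Op 2 fold_up: fold axis h@8; visible region now rows[0,8) x cols[8,16) = 8x8
Op 3 fold_down: fold axis h@4; visible region now rows[4,8) x cols[8,16) = 4x8
Op 4 fold_up: fold axis h@6; visible region now rows[4,6) x cols[8,16) = 2x8
Op 5 fold_down: fold axis h@5; visible region now rows[5,6) x cols[8,16) = 1x8
Op 6 cut(0, 4): punch at orig (5,12); cuts so far [(5, 12)]; region rows[5,6) x cols[8,16) = 1x8
Op 7 cut(0, 3): punch at orig (5,11); cuts so far [(5, 11), (5, 12)]; region rows[5,6) x cols[8,16) = 1x8
Op 8 cut(0, 6): punch at orig (5,14); cuts so far [(5, 11), (5, 12), (5, 14)]; region rows[5,6) x cols[8,16) = 1x8
Unfold 1 (reflect across h@5): 6 holes -> [(4, 11), (4, 12), (4, 14), (5, 11), (5, 12), (5, 14)]
Unfold 2 (reflect across h@6): 12 holes -> [(4, 11), (4, 12), (4, 14), (5, 11), (5, 12), (5, 14), (6, 11), (6, 12), (6, 14), (7, 11), (7, 12), (7, 14)]
Unfold 3 (reflect across h@4): 24 holes -> [(0, 11), (0, 12), (0, 14), (1, 11), (1, 12), (1, 14), (2, 11), (2, 12), (2, 14), (3, 11), (3, 12), (3, 14), (4, 11), (4, 12), (4, 14), (5, 11), (5, 12), (5, 14), (6, 11), (6, 12), (6, 14), (7, 11), (7, 12), (7, 14)]
Unfold 4 (reflect across h@8): 48 holes -> [(0, 11), (0, 12), (0, 14), (1, 11), (1, 12), (1, 14), (2, 11), (2, 12), (2, 14), (3, 11), (3, 12), (3, 14), (4, 11), (4, 12), (4, 14), (5, 11), (5, 12), (5, 14), (6, 11), (6, 12), (6, 14), (7, 11), (7, 12), (7, 14), (8, 11), (8, 12), (8, 14), (9, 11), (9, 12), (9, 14), (10, 11), (10, 12), (10, 14), (11, 11), (11, 12), (11, 14), (12, 11), (12, 12), (12, 14), (13, 11), (13, 12), (13, 14), (14, 11), (14, 12), (14, 14), (15, 11), (15, 12), (15, 14)]
Unfold 5 (reflect across v@8): 96 holes -> [(0, 1), (0, 3), (0, 4), (0, 11), (0, 12), (0, 14), (1, 1), (1, 3), (1, 4), (1, 11), (1, 12), (1, 14), (2, 1), (2, 3), (2, 4), (2, 11), (2, 12), (2, 14), (3, 1), (3, 3), (3, 4), (3, 11), (3, 12), (3, 14), (4, 1), (4, 3), (4, 4), (4, 11), (4, 12), (4, 14), (5, 1), (5, 3), (5, 4), (5, 11), (5, 12), (5, 14), (6, 1), (6, 3), (6, 4), (6, 11), (6, 12), (6, 14), (7, 1), (7, 3), (7, 4), (7, 11), (7, 12), (7, 14), (8, 1), (8, 3), (8, 4), (8, 11), (8, 12), (8, 14), (9, 1), (9, 3), (9, 4), (9, 11), (9, 12), (9, 14), (10, 1), (10, 3), (10, 4), (10, 11), (10, 12), (10, 14), (11, 1), (11, 3), (11, 4), (11, 11), (11, 12), (11, 14), (12, 1), (12, 3), (12, 4), (12, 11), (12, 12), (12, 14), (13, 1), (13, 3), (13, 4), (13, 11), (13, 12), (13, 14), (14, 1), (14, 3), (14, 4), (14, 11), (14, 12), (14, 14), (15, 1), (15, 3), (15, 4), (15, 11), (15, 12), (15, 14)]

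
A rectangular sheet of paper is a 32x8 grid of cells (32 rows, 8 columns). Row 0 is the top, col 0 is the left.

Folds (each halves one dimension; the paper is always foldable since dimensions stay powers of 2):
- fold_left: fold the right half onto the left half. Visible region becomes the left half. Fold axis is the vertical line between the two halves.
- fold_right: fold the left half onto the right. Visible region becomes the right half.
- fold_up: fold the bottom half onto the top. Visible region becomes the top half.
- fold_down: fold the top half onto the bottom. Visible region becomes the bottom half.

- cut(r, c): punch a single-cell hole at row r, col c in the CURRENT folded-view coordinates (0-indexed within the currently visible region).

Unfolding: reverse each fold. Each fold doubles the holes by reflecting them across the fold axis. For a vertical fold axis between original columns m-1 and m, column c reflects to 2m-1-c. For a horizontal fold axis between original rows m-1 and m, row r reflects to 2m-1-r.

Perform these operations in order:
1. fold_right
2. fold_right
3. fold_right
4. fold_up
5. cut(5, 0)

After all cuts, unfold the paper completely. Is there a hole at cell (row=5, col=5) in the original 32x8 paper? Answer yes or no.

Answer: yes

Derivation:
Op 1 fold_right: fold axis v@4; visible region now rows[0,32) x cols[4,8) = 32x4
Op 2 fold_right: fold axis v@6; visible region now rows[0,32) x cols[6,8) = 32x2
Op 3 fold_right: fold axis v@7; visible region now rows[0,32) x cols[7,8) = 32x1
Op 4 fold_up: fold axis h@16; visible region now rows[0,16) x cols[7,8) = 16x1
Op 5 cut(5, 0): punch at orig (5,7); cuts so far [(5, 7)]; region rows[0,16) x cols[7,8) = 16x1
Unfold 1 (reflect across h@16): 2 holes -> [(5, 7), (26, 7)]
Unfold 2 (reflect across v@7): 4 holes -> [(5, 6), (5, 7), (26, 6), (26, 7)]
Unfold 3 (reflect across v@6): 8 holes -> [(5, 4), (5, 5), (5, 6), (5, 7), (26, 4), (26, 5), (26, 6), (26, 7)]
Unfold 4 (reflect across v@4): 16 holes -> [(5, 0), (5, 1), (5, 2), (5, 3), (5, 4), (5, 5), (5, 6), (5, 7), (26, 0), (26, 1), (26, 2), (26, 3), (26, 4), (26, 5), (26, 6), (26, 7)]
Holes: [(5, 0), (5, 1), (5, 2), (5, 3), (5, 4), (5, 5), (5, 6), (5, 7), (26, 0), (26, 1), (26, 2), (26, 3), (26, 4), (26, 5), (26, 6), (26, 7)]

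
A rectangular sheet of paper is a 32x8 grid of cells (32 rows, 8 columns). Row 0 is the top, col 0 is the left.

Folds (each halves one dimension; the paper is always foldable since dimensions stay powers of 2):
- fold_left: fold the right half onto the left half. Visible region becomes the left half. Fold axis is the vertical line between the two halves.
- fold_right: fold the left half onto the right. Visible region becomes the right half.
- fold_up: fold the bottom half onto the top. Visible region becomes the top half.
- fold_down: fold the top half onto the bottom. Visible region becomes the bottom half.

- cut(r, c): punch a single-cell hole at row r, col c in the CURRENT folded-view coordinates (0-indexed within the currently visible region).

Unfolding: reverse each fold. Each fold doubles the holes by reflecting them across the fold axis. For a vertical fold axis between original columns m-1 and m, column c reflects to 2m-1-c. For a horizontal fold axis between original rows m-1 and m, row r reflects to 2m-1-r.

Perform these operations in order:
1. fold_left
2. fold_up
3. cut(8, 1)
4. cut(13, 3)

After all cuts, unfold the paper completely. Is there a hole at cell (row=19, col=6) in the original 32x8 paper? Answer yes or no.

Op 1 fold_left: fold axis v@4; visible region now rows[0,32) x cols[0,4) = 32x4
Op 2 fold_up: fold axis h@16; visible region now rows[0,16) x cols[0,4) = 16x4
Op 3 cut(8, 1): punch at orig (8,1); cuts so far [(8, 1)]; region rows[0,16) x cols[0,4) = 16x4
Op 4 cut(13, 3): punch at orig (13,3); cuts so far [(8, 1), (13, 3)]; region rows[0,16) x cols[0,4) = 16x4
Unfold 1 (reflect across h@16): 4 holes -> [(8, 1), (13, 3), (18, 3), (23, 1)]
Unfold 2 (reflect across v@4): 8 holes -> [(8, 1), (8, 6), (13, 3), (13, 4), (18, 3), (18, 4), (23, 1), (23, 6)]
Holes: [(8, 1), (8, 6), (13, 3), (13, 4), (18, 3), (18, 4), (23, 1), (23, 6)]

Answer: no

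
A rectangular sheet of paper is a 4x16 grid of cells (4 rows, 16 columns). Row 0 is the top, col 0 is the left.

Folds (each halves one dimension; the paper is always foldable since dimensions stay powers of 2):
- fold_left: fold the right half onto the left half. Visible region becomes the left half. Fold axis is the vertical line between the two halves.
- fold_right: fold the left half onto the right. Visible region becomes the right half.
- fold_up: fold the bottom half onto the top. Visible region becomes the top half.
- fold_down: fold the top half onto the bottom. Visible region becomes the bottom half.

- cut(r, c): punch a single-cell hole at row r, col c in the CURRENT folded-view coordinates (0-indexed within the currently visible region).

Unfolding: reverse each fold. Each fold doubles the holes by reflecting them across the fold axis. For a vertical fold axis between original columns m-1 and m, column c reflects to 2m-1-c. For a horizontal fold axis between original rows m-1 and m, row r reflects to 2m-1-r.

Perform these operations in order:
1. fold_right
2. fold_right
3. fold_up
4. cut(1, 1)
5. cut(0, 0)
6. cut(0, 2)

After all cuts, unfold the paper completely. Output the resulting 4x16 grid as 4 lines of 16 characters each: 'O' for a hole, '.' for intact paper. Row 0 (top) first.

Op 1 fold_right: fold axis v@8; visible region now rows[0,4) x cols[8,16) = 4x8
Op 2 fold_right: fold axis v@12; visible region now rows[0,4) x cols[12,16) = 4x4
Op 3 fold_up: fold axis h@2; visible region now rows[0,2) x cols[12,16) = 2x4
Op 4 cut(1, 1): punch at orig (1,13); cuts so far [(1, 13)]; region rows[0,2) x cols[12,16) = 2x4
Op 5 cut(0, 0): punch at orig (0,12); cuts so far [(0, 12), (1, 13)]; region rows[0,2) x cols[12,16) = 2x4
Op 6 cut(0, 2): punch at orig (0,14); cuts so far [(0, 12), (0, 14), (1, 13)]; region rows[0,2) x cols[12,16) = 2x4
Unfold 1 (reflect across h@2): 6 holes -> [(0, 12), (0, 14), (1, 13), (2, 13), (3, 12), (3, 14)]
Unfold 2 (reflect across v@12): 12 holes -> [(0, 9), (0, 11), (0, 12), (0, 14), (1, 10), (1, 13), (2, 10), (2, 13), (3, 9), (3, 11), (3, 12), (3, 14)]
Unfold 3 (reflect across v@8): 24 holes -> [(0, 1), (0, 3), (0, 4), (0, 6), (0, 9), (0, 11), (0, 12), (0, 14), (1, 2), (1, 5), (1, 10), (1, 13), (2, 2), (2, 5), (2, 10), (2, 13), (3, 1), (3, 3), (3, 4), (3, 6), (3, 9), (3, 11), (3, 12), (3, 14)]

Answer: .O.OO.O..O.OO.O.
..O..O....O..O..
..O..O....O..O..
.O.OO.O..O.OO.O.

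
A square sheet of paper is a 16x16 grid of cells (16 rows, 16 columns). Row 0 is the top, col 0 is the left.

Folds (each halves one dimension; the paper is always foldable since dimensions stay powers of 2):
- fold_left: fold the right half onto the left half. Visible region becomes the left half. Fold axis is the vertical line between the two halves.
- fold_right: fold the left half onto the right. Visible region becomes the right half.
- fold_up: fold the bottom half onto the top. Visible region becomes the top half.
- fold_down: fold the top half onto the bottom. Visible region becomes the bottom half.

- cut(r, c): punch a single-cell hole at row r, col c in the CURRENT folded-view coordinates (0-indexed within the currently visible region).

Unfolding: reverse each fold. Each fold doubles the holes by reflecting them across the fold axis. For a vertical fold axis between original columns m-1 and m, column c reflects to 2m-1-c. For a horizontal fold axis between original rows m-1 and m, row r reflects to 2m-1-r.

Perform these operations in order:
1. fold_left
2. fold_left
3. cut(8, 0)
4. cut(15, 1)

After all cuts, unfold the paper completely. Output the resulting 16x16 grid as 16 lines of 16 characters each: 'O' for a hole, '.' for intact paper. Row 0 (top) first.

Answer: ................
................
................
................
................
................
................
................
O......OO......O
................
................
................
................
................
................
.O....O..O....O.

Derivation:
Op 1 fold_left: fold axis v@8; visible region now rows[0,16) x cols[0,8) = 16x8
Op 2 fold_left: fold axis v@4; visible region now rows[0,16) x cols[0,4) = 16x4
Op 3 cut(8, 0): punch at orig (8,0); cuts so far [(8, 0)]; region rows[0,16) x cols[0,4) = 16x4
Op 4 cut(15, 1): punch at orig (15,1); cuts so far [(8, 0), (15, 1)]; region rows[0,16) x cols[0,4) = 16x4
Unfold 1 (reflect across v@4): 4 holes -> [(8, 0), (8, 7), (15, 1), (15, 6)]
Unfold 2 (reflect across v@8): 8 holes -> [(8, 0), (8, 7), (8, 8), (8, 15), (15, 1), (15, 6), (15, 9), (15, 14)]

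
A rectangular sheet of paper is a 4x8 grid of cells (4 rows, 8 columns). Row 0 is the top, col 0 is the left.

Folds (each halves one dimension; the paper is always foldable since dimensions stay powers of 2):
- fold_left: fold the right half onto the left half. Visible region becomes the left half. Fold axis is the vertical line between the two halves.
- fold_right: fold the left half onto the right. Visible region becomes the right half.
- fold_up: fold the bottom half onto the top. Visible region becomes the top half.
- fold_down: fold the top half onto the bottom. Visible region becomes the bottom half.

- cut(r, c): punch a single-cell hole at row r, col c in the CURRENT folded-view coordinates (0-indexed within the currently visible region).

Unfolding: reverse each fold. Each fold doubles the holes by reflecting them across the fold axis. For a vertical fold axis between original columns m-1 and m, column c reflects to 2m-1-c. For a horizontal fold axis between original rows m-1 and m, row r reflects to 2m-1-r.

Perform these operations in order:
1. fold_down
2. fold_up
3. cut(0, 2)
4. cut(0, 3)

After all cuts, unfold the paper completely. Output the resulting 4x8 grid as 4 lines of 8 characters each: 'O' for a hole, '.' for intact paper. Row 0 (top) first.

Answer: ..OO....
..OO....
..OO....
..OO....

Derivation:
Op 1 fold_down: fold axis h@2; visible region now rows[2,4) x cols[0,8) = 2x8
Op 2 fold_up: fold axis h@3; visible region now rows[2,3) x cols[0,8) = 1x8
Op 3 cut(0, 2): punch at orig (2,2); cuts so far [(2, 2)]; region rows[2,3) x cols[0,8) = 1x8
Op 4 cut(0, 3): punch at orig (2,3); cuts so far [(2, 2), (2, 3)]; region rows[2,3) x cols[0,8) = 1x8
Unfold 1 (reflect across h@3): 4 holes -> [(2, 2), (2, 3), (3, 2), (3, 3)]
Unfold 2 (reflect across h@2): 8 holes -> [(0, 2), (0, 3), (1, 2), (1, 3), (2, 2), (2, 3), (3, 2), (3, 3)]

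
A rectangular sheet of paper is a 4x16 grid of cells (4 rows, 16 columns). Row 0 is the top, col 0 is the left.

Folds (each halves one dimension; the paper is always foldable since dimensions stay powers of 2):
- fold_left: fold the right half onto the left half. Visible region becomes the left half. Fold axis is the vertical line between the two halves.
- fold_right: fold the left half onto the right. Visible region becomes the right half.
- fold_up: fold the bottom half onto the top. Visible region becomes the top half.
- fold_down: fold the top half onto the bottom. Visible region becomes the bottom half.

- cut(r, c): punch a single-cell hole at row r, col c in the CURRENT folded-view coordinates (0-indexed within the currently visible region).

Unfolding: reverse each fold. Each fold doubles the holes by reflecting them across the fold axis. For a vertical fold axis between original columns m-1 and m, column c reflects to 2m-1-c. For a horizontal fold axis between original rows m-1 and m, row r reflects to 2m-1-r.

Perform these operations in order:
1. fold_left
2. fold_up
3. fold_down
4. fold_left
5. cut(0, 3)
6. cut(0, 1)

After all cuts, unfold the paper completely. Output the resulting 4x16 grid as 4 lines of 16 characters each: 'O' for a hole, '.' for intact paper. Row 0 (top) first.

Answer: .O.OO.O..O.OO.O.
.O.OO.O..O.OO.O.
.O.OO.O..O.OO.O.
.O.OO.O..O.OO.O.

Derivation:
Op 1 fold_left: fold axis v@8; visible region now rows[0,4) x cols[0,8) = 4x8
Op 2 fold_up: fold axis h@2; visible region now rows[0,2) x cols[0,8) = 2x8
Op 3 fold_down: fold axis h@1; visible region now rows[1,2) x cols[0,8) = 1x8
Op 4 fold_left: fold axis v@4; visible region now rows[1,2) x cols[0,4) = 1x4
Op 5 cut(0, 3): punch at orig (1,3); cuts so far [(1, 3)]; region rows[1,2) x cols[0,4) = 1x4
Op 6 cut(0, 1): punch at orig (1,1); cuts so far [(1, 1), (1, 3)]; region rows[1,2) x cols[0,4) = 1x4
Unfold 1 (reflect across v@4): 4 holes -> [(1, 1), (1, 3), (1, 4), (1, 6)]
Unfold 2 (reflect across h@1): 8 holes -> [(0, 1), (0, 3), (0, 4), (0, 6), (1, 1), (1, 3), (1, 4), (1, 6)]
Unfold 3 (reflect across h@2): 16 holes -> [(0, 1), (0, 3), (0, 4), (0, 6), (1, 1), (1, 3), (1, 4), (1, 6), (2, 1), (2, 3), (2, 4), (2, 6), (3, 1), (3, 3), (3, 4), (3, 6)]
Unfold 4 (reflect across v@8): 32 holes -> [(0, 1), (0, 3), (0, 4), (0, 6), (0, 9), (0, 11), (0, 12), (0, 14), (1, 1), (1, 3), (1, 4), (1, 6), (1, 9), (1, 11), (1, 12), (1, 14), (2, 1), (2, 3), (2, 4), (2, 6), (2, 9), (2, 11), (2, 12), (2, 14), (3, 1), (3, 3), (3, 4), (3, 6), (3, 9), (3, 11), (3, 12), (3, 14)]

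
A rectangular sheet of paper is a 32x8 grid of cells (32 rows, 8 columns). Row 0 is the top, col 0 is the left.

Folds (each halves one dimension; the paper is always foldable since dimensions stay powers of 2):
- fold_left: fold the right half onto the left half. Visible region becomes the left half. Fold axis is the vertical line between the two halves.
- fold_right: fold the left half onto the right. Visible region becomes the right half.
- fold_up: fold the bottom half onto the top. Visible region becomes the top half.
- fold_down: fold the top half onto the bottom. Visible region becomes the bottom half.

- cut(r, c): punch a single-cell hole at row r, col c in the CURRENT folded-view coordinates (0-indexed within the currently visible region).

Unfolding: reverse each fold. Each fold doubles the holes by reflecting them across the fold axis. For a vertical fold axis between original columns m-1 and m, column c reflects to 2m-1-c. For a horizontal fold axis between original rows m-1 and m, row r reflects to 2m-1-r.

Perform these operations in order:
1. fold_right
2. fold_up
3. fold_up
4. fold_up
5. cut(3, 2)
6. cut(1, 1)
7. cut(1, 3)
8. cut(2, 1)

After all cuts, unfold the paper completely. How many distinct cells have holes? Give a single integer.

Op 1 fold_right: fold axis v@4; visible region now rows[0,32) x cols[4,8) = 32x4
Op 2 fold_up: fold axis h@16; visible region now rows[0,16) x cols[4,8) = 16x4
Op 3 fold_up: fold axis h@8; visible region now rows[0,8) x cols[4,8) = 8x4
Op 4 fold_up: fold axis h@4; visible region now rows[0,4) x cols[4,8) = 4x4
Op 5 cut(3, 2): punch at orig (3,6); cuts so far [(3, 6)]; region rows[0,4) x cols[4,8) = 4x4
Op 6 cut(1, 1): punch at orig (1,5); cuts so far [(1, 5), (3, 6)]; region rows[0,4) x cols[4,8) = 4x4
Op 7 cut(1, 3): punch at orig (1,7); cuts so far [(1, 5), (1, 7), (3, 6)]; region rows[0,4) x cols[4,8) = 4x4
Op 8 cut(2, 1): punch at orig (2,5); cuts so far [(1, 5), (1, 7), (2, 5), (3, 6)]; region rows[0,4) x cols[4,8) = 4x4
Unfold 1 (reflect across h@4): 8 holes -> [(1, 5), (1, 7), (2, 5), (3, 6), (4, 6), (5, 5), (6, 5), (6, 7)]
Unfold 2 (reflect across h@8): 16 holes -> [(1, 5), (1, 7), (2, 5), (3, 6), (4, 6), (5, 5), (6, 5), (6, 7), (9, 5), (9, 7), (10, 5), (11, 6), (12, 6), (13, 5), (14, 5), (14, 7)]
Unfold 3 (reflect across h@16): 32 holes -> [(1, 5), (1, 7), (2, 5), (3, 6), (4, 6), (5, 5), (6, 5), (6, 7), (9, 5), (9, 7), (10, 5), (11, 6), (12, 6), (13, 5), (14, 5), (14, 7), (17, 5), (17, 7), (18, 5), (19, 6), (20, 6), (21, 5), (22, 5), (22, 7), (25, 5), (25, 7), (26, 5), (27, 6), (28, 6), (29, 5), (30, 5), (30, 7)]
Unfold 4 (reflect across v@4): 64 holes -> [(1, 0), (1, 2), (1, 5), (1, 7), (2, 2), (2, 5), (3, 1), (3, 6), (4, 1), (4, 6), (5, 2), (5, 5), (6, 0), (6, 2), (6, 5), (6, 7), (9, 0), (9, 2), (9, 5), (9, 7), (10, 2), (10, 5), (11, 1), (11, 6), (12, 1), (12, 6), (13, 2), (13, 5), (14, 0), (14, 2), (14, 5), (14, 7), (17, 0), (17, 2), (17, 5), (17, 7), (18, 2), (18, 5), (19, 1), (19, 6), (20, 1), (20, 6), (21, 2), (21, 5), (22, 0), (22, 2), (22, 5), (22, 7), (25, 0), (25, 2), (25, 5), (25, 7), (26, 2), (26, 5), (27, 1), (27, 6), (28, 1), (28, 6), (29, 2), (29, 5), (30, 0), (30, 2), (30, 5), (30, 7)]

Answer: 64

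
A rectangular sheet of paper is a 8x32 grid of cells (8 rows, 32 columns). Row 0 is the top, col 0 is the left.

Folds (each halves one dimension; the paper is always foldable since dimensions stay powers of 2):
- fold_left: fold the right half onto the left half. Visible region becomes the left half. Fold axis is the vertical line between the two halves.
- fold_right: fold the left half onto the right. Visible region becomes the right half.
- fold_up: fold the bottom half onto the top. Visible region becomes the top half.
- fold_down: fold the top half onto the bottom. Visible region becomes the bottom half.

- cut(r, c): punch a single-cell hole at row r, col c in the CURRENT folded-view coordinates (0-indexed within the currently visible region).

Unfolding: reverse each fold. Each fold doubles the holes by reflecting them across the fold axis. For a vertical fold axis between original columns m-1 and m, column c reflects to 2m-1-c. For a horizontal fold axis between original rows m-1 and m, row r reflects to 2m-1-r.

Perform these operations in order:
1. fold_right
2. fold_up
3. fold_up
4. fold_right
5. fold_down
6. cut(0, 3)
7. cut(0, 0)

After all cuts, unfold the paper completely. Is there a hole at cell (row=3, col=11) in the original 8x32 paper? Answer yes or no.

Answer: yes

Derivation:
Op 1 fold_right: fold axis v@16; visible region now rows[0,8) x cols[16,32) = 8x16
Op 2 fold_up: fold axis h@4; visible region now rows[0,4) x cols[16,32) = 4x16
Op 3 fold_up: fold axis h@2; visible region now rows[0,2) x cols[16,32) = 2x16
Op 4 fold_right: fold axis v@24; visible region now rows[0,2) x cols[24,32) = 2x8
Op 5 fold_down: fold axis h@1; visible region now rows[1,2) x cols[24,32) = 1x8
Op 6 cut(0, 3): punch at orig (1,27); cuts so far [(1, 27)]; region rows[1,2) x cols[24,32) = 1x8
Op 7 cut(0, 0): punch at orig (1,24); cuts so far [(1, 24), (1, 27)]; region rows[1,2) x cols[24,32) = 1x8
Unfold 1 (reflect across h@1): 4 holes -> [(0, 24), (0, 27), (1, 24), (1, 27)]
Unfold 2 (reflect across v@24): 8 holes -> [(0, 20), (0, 23), (0, 24), (0, 27), (1, 20), (1, 23), (1, 24), (1, 27)]
Unfold 3 (reflect across h@2): 16 holes -> [(0, 20), (0, 23), (0, 24), (0, 27), (1, 20), (1, 23), (1, 24), (1, 27), (2, 20), (2, 23), (2, 24), (2, 27), (3, 20), (3, 23), (3, 24), (3, 27)]
Unfold 4 (reflect across h@4): 32 holes -> [(0, 20), (0, 23), (0, 24), (0, 27), (1, 20), (1, 23), (1, 24), (1, 27), (2, 20), (2, 23), (2, 24), (2, 27), (3, 20), (3, 23), (3, 24), (3, 27), (4, 20), (4, 23), (4, 24), (4, 27), (5, 20), (5, 23), (5, 24), (5, 27), (6, 20), (6, 23), (6, 24), (6, 27), (7, 20), (7, 23), (7, 24), (7, 27)]
Unfold 5 (reflect across v@16): 64 holes -> [(0, 4), (0, 7), (0, 8), (0, 11), (0, 20), (0, 23), (0, 24), (0, 27), (1, 4), (1, 7), (1, 8), (1, 11), (1, 20), (1, 23), (1, 24), (1, 27), (2, 4), (2, 7), (2, 8), (2, 11), (2, 20), (2, 23), (2, 24), (2, 27), (3, 4), (3, 7), (3, 8), (3, 11), (3, 20), (3, 23), (3, 24), (3, 27), (4, 4), (4, 7), (4, 8), (4, 11), (4, 20), (4, 23), (4, 24), (4, 27), (5, 4), (5, 7), (5, 8), (5, 11), (5, 20), (5, 23), (5, 24), (5, 27), (6, 4), (6, 7), (6, 8), (6, 11), (6, 20), (6, 23), (6, 24), (6, 27), (7, 4), (7, 7), (7, 8), (7, 11), (7, 20), (7, 23), (7, 24), (7, 27)]
Holes: [(0, 4), (0, 7), (0, 8), (0, 11), (0, 20), (0, 23), (0, 24), (0, 27), (1, 4), (1, 7), (1, 8), (1, 11), (1, 20), (1, 23), (1, 24), (1, 27), (2, 4), (2, 7), (2, 8), (2, 11), (2, 20), (2, 23), (2, 24), (2, 27), (3, 4), (3, 7), (3, 8), (3, 11), (3, 20), (3, 23), (3, 24), (3, 27), (4, 4), (4, 7), (4, 8), (4, 11), (4, 20), (4, 23), (4, 24), (4, 27), (5, 4), (5, 7), (5, 8), (5, 11), (5, 20), (5, 23), (5, 24), (5, 27), (6, 4), (6, 7), (6, 8), (6, 11), (6, 20), (6, 23), (6, 24), (6, 27), (7, 4), (7, 7), (7, 8), (7, 11), (7, 20), (7, 23), (7, 24), (7, 27)]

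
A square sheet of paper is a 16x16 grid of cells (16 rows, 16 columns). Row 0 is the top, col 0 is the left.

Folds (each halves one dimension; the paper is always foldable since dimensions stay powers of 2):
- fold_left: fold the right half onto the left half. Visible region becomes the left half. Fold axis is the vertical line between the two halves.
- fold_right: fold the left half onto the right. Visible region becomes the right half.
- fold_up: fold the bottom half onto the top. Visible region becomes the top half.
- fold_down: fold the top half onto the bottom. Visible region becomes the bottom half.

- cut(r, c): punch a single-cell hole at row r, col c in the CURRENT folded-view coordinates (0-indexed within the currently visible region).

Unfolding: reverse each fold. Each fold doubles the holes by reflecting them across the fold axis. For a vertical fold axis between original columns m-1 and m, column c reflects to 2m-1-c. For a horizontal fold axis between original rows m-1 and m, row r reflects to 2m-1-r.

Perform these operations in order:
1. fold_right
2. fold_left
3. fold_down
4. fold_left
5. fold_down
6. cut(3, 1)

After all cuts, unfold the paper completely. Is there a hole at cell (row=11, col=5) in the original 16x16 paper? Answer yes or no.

Op 1 fold_right: fold axis v@8; visible region now rows[0,16) x cols[8,16) = 16x8
Op 2 fold_left: fold axis v@12; visible region now rows[0,16) x cols[8,12) = 16x4
Op 3 fold_down: fold axis h@8; visible region now rows[8,16) x cols[8,12) = 8x4
Op 4 fold_left: fold axis v@10; visible region now rows[8,16) x cols[8,10) = 8x2
Op 5 fold_down: fold axis h@12; visible region now rows[12,16) x cols[8,10) = 4x2
Op 6 cut(3, 1): punch at orig (15,9); cuts so far [(15, 9)]; region rows[12,16) x cols[8,10) = 4x2
Unfold 1 (reflect across h@12): 2 holes -> [(8, 9), (15, 9)]
Unfold 2 (reflect across v@10): 4 holes -> [(8, 9), (8, 10), (15, 9), (15, 10)]
Unfold 3 (reflect across h@8): 8 holes -> [(0, 9), (0, 10), (7, 9), (7, 10), (8, 9), (8, 10), (15, 9), (15, 10)]
Unfold 4 (reflect across v@12): 16 holes -> [(0, 9), (0, 10), (0, 13), (0, 14), (7, 9), (7, 10), (7, 13), (7, 14), (8, 9), (8, 10), (8, 13), (8, 14), (15, 9), (15, 10), (15, 13), (15, 14)]
Unfold 5 (reflect across v@8): 32 holes -> [(0, 1), (0, 2), (0, 5), (0, 6), (0, 9), (0, 10), (0, 13), (0, 14), (7, 1), (7, 2), (7, 5), (7, 6), (7, 9), (7, 10), (7, 13), (7, 14), (8, 1), (8, 2), (8, 5), (8, 6), (8, 9), (8, 10), (8, 13), (8, 14), (15, 1), (15, 2), (15, 5), (15, 6), (15, 9), (15, 10), (15, 13), (15, 14)]
Holes: [(0, 1), (0, 2), (0, 5), (0, 6), (0, 9), (0, 10), (0, 13), (0, 14), (7, 1), (7, 2), (7, 5), (7, 6), (7, 9), (7, 10), (7, 13), (7, 14), (8, 1), (8, 2), (8, 5), (8, 6), (8, 9), (8, 10), (8, 13), (8, 14), (15, 1), (15, 2), (15, 5), (15, 6), (15, 9), (15, 10), (15, 13), (15, 14)]

Answer: no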